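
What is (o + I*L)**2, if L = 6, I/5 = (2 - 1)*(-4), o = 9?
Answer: 12321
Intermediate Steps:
I = -20 (I = 5*((2 - 1)*(-4)) = 5*(1*(-4)) = 5*(-4) = -20)
(o + I*L)**2 = (9 - 20*6)**2 = (9 - 120)**2 = (-111)**2 = 12321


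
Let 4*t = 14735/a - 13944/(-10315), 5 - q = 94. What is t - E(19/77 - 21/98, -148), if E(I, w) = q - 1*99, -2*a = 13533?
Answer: 52429289071/279185790 ≈ 187.79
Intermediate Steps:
q = -89 (q = 5 - 1*94 = 5 - 94 = -89)
a = -13533/2 (a = -1/2*13533 = -13533/2 ≈ -6766.5)
E(I, w) = -188 (E(I, w) = -89 - 1*99 = -89 - 99 = -188)
t = -57639449/279185790 (t = (14735/(-13533/2) - 13944/(-10315))/4 = (14735*(-2/13533) - 13944*(-1/10315))/4 = (-29470/13533 + 13944/10315)/4 = (1/4)*(-115278898/139592895) = -57639449/279185790 ≈ -0.20646)
t - E(19/77 - 21/98, -148) = -57639449/279185790 - 1*(-188) = -57639449/279185790 + 188 = 52429289071/279185790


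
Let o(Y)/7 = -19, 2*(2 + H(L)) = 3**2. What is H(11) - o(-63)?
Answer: 271/2 ≈ 135.50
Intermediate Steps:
H(L) = 5/2 (H(L) = -2 + (1/2)*3**2 = -2 + (1/2)*9 = -2 + 9/2 = 5/2)
o(Y) = -133 (o(Y) = 7*(-19) = -133)
H(11) - o(-63) = 5/2 - 1*(-133) = 5/2 + 133 = 271/2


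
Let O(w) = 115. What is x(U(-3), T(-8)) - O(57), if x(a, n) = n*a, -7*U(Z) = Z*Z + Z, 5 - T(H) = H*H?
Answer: -451/7 ≈ -64.429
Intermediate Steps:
T(H) = 5 - H² (T(H) = 5 - H*H = 5 - H²)
U(Z) = -Z/7 - Z²/7 (U(Z) = -(Z*Z + Z)/7 = -(Z² + Z)/7 = -(Z + Z²)/7 = -Z/7 - Z²/7)
x(a, n) = a*n
x(U(-3), T(-8)) - O(57) = (-⅐*(-3)*(1 - 3))*(5 - 1*(-8)²) - 1*115 = (-⅐*(-3)*(-2))*(5 - 1*64) - 115 = -6*(5 - 64)/7 - 115 = -6/7*(-59) - 115 = 354/7 - 115 = -451/7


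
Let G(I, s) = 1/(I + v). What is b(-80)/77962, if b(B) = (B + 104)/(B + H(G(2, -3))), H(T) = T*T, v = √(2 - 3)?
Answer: -23964/6218288101 + 48*I/6218288101 ≈ -3.8538e-6 + 7.7192e-9*I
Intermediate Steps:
v = I (v = √(-1) = I ≈ 1.0*I)
G(I, s) = 1/(I + I)
H(T) = T²
b(B) = (104 + B)/(B + (2 - I)²/25) (b(B) = (B + 104)/(B + (1/(I + 2))²) = (104 + B)/(B + (1/(2 + I))²) = (104 + B)/(B + ((2 - I)/5)²) = (104 + B)/(B + (2 - I)²/25))
b(-80)/77962 = (25*(104 - 80)/((2 - I)² + 25*(-80)))/77962 = (25*24/((2 - I)² - 2000))*(1/77962) = (25*24/(-2000 + (2 - I)²))*(1/77962) = (600/(-2000 + (2 - I)²))*(1/77962) = 300/(38981*(-2000 + (2 - I)²))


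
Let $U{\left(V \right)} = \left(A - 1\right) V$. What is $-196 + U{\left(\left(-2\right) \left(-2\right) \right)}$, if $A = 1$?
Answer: $-196$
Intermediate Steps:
$U{\left(V \right)} = 0$ ($U{\left(V \right)} = \left(1 - 1\right) V = 0 V = 0$)
$-196 + U{\left(\left(-2\right) \left(-2\right) \right)} = -196 + 0 = -196$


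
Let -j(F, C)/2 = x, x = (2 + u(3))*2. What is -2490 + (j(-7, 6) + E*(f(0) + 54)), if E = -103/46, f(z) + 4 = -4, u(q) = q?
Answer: -2613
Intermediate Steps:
f(z) = -8 (f(z) = -4 - 4 = -8)
E = -103/46 (E = -103*1/46 = -103/46 ≈ -2.2391)
x = 10 (x = (2 + 3)*2 = 5*2 = 10)
j(F, C) = -20 (j(F, C) = -2*10 = -20)
-2490 + (j(-7, 6) + E*(f(0) + 54)) = -2490 + (-20 - 103*(-8 + 54)/46) = -2490 + (-20 - 103/46*46) = -2490 + (-20 - 103) = -2490 - 123 = -2613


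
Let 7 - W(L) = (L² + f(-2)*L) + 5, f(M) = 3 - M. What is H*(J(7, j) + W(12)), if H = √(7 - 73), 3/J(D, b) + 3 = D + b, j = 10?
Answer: -2825*I*√66/14 ≈ -1639.3*I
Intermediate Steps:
J(D, b) = 3/(-3 + D + b) (J(D, b) = 3/(-3 + (D + b)) = 3/(-3 + D + b))
W(L) = 2 - L² - 5*L (W(L) = 7 - ((L² + (3 - 1*(-2))*L) + 5) = 7 - ((L² + (3 + 2)*L) + 5) = 7 - ((L² + 5*L) + 5) = 7 - (5 + L² + 5*L) = 7 + (-5 - L² - 5*L) = 2 - L² - 5*L)
H = I*√66 (H = √(-66) = I*√66 ≈ 8.124*I)
H*(J(7, j) + W(12)) = (I*√66)*(3/(-3 + 7 + 10) + (2 - 1*12² - 5*12)) = (I*√66)*(3/14 + (2 - 1*144 - 60)) = (I*√66)*(3*(1/14) + (2 - 144 - 60)) = (I*√66)*(3/14 - 202) = (I*√66)*(-2825/14) = -2825*I*√66/14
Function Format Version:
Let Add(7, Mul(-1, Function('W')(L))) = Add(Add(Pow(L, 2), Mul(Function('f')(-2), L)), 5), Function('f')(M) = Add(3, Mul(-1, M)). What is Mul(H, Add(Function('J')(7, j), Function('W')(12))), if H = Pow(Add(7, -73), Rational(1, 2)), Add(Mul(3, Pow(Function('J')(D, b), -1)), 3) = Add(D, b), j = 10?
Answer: Mul(Rational(-2825, 14), I, Pow(66, Rational(1, 2))) ≈ Mul(-1639.3, I)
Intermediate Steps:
Function('J')(D, b) = Mul(3, Pow(Add(-3, D, b), -1)) (Function('J')(D, b) = Mul(3, Pow(Add(-3, Add(D, b)), -1)) = Mul(3, Pow(Add(-3, D, b), -1)))
Function('W')(L) = Add(2, Mul(-1, Pow(L, 2)), Mul(-5, L)) (Function('W')(L) = Add(7, Mul(-1, Add(Add(Pow(L, 2), Mul(Add(3, Mul(-1, -2)), L)), 5))) = Add(7, Mul(-1, Add(Add(Pow(L, 2), Mul(Add(3, 2), L)), 5))) = Add(7, Mul(-1, Add(Add(Pow(L, 2), Mul(5, L)), 5))) = Add(7, Mul(-1, Add(5, Pow(L, 2), Mul(5, L)))) = Add(7, Add(-5, Mul(-1, Pow(L, 2)), Mul(-5, L))) = Add(2, Mul(-1, Pow(L, 2)), Mul(-5, L)))
H = Mul(I, Pow(66, Rational(1, 2))) (H = Pow(-66, Rational(1, 2)) = Mul(I, Pow(66, Rational(1, 2))) ≈ Mul(8.1240, I))
Mul(H, Add(Function('J')(7, j), Function('W')(12))) = Mul(Mul(I, Pow(66, Rational(1, 2))), Add(Mul(3, Pow(Add(-3, 7, 10), -1)), Add(2, Mul(-1, Pow(12, 2)), Mul(-5, 12)))) = Mul(Mul(I, Pow(66, Rational(1, 2))), Add(Mul(3, Pow(14, -1)), Add(2, Mul(-1, 144), -60))) = Mul(Mul(I, Pow(66, Rational(1, 2))), Add(Mul(3, Rational(1, 14)), Add(2, -144, -60))) = Mul(Mul(I, Pow(66, Rational(1, 2))), Add(Rational(3, 14), -202)) = Mul(Mul(I, Pow(66, Rational(1, 2))), Rational(-2825, 14)) = Mul(Rational(-2825, 14), I, Pow(66, Rational(1, 2)))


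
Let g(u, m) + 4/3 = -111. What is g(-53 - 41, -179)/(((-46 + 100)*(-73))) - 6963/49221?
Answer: -2435443/21558798 ≈ -0.11297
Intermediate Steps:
g(u, m) = -337/3 (g(u, m) = -4/3 - 111 = -337/3)
g(-53 - 41, -179)/(((-46 + 100)*(-73))) - 6963/49221 = -337*(-1/(73*(-46 + 100)))/3 - 6963/49221 = -337/(3*(54*(-73))) - 6963*1/49221 = -337/3/(-3942) - 2321/16407 = -337/3*(-1/3942) - 2321/16407 = 337/11826 - 2321/16407 = -2435443/21558798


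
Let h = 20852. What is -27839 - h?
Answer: -48691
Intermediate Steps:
-27839 - h = -27839 - 1*20852 = -27839 - 20852 = -48691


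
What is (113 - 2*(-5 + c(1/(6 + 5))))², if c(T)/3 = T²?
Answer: 221325129/14641 ≈ 15117.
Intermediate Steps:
c(T) = 3*T²
(113 - 2*(-5 + c(1/(6 + 5))))² = (113 - 2*(-5 + 3*(1/(6 + 5))²))² = (113 - 2*(-5 + 3*(1/11)²))² = (113 - 2*(-5 + 3*(1/121)))² = (113 - 2*(-5 + 3/121))² = (113 - 2*(-602/121))² = (113 + 1204/121)² = (14877/121)² = 221325129/14641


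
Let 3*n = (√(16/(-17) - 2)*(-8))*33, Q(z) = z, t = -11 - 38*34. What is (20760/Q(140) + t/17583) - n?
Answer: 18242033/123081 + 440*I*√34/17 ≈ 148.21 + 150.92*I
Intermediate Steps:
t = -1303 (t = -11 - 1292 = -1303)
n = -440*I*√34/17 (n = ((√(16/(-17) - 2)*(-8))*33)/3 = ((√(16*(-1/17) - 2)*(-8))*33)/3 = ((√(-16/17 - 2)*(-8))*33)/3 = ((√(-50/17)*(-8))*33)/3 = (((5*I*√34/17)*(-8))*33)/3 = (-40*I*√34/17*33)/3 = (-1320*I*√34/17)/3 = -440*I*√34/17 ≈ -150.92*I)
(20760/Q(140) + t/17583) - n = (20760/140 - 1303/17583) - (-440)*I*√34/17 = (20760*(1/140) - 1303*1/17583) + 440*I*√34/17 = (1038/7 - 1303/17583) + 440*I*√34/17 = 18242033/123081 + 440*I*√34/17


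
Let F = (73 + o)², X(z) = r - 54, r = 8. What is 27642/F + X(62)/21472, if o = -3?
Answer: 74162953/13151600 ≈ 5.6391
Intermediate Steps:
X(z) = -46 (X(z) = 8 - 54 = -46)
F = 4900 (F = (73 - 3)² = 70² = 4900)
27642/F + X(62)/21472 = 27642/4900 - 46/21472 = 27642*(1/4900) - 46*1/21472 = 13821/2450 - 23/10736 = 74162953/13151600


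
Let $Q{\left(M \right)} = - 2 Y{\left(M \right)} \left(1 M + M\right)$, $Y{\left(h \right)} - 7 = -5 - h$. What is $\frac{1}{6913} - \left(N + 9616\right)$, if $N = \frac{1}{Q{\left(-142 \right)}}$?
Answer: $- \frac{5437156496257}{565428096} \approx -9616.0$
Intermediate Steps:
$Y{\left(h \right)} = 2 - h$ ($Y{\left(h \right)} = 7 - \left(5 + h\right) = 2 - h$)
$Q{\left(M \right)} = 2 M \left(-4 + 2 M\right)$ ($Q{\left(M \right)} = - 2 \left(2 - M\right) \left(1 M + M\right) = \left(-4 + 2 M\right) \left(M + M\right) = \left(-4 + 2 M\right) 2 M = 2 M \left(-4 + 2 M\right)$)
$N = \frac{1}{81792}$ ($N = \frac{1}{4 \left(-142\right) \left(-2 - 142\right)} = \frac{1}{4 \left(-142\right) \left(-144\right)} = \frac{1}{81792} \approx 1.2226 \cdot 10^{-5}$)
$\frac{1}{6913} - \left(N + 9616\right) = \frac{1}{6913} - \left(\frac{1}{81792} + 9616\right) = \frac{1}{6913} - \frac{786511873}{81792} = - \frac{5437156496257}{565428096}$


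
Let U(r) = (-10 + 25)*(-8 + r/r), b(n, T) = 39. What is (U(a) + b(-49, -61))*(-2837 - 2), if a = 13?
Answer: 187374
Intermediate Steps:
U(r) = -105 (U(r) = 15*(-8 + 1) = 15*(-7) = -105)
(U(a) + b(-49, -61))*(-2837 - 2) = (-105 + 39)*(-2837 - 2) = -66*(-2839) = 187374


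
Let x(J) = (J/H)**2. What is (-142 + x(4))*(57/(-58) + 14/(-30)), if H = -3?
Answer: 795691/3915 ≈ 203.24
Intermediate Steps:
x(J) = J**2/9 (x(J) = (J/(-3))**2 = (J*(-1/3))**2 = (-J/3)**2 = J**2/9)
(-142 + x(4))*(57/(-58) + 14/(-30)) = (-142 + (1/9)*4**2)*(57/(-58) + 14/(-30)) = (-142 + (1/9)*16)*(57*(-1/58) + 14*(-1/30)) = (-142 + 16/9)*(-57/58 - 7/15) = -1262/9*(-1261/870) = 795691/3915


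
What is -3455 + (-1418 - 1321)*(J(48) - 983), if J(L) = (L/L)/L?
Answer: 43022799/16 ≈ 2.6889e+6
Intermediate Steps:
J(L) = 1/L
-3455 + (-1418 - 1321)*(J(48) - 983) = -3455 + (-1418 - 1321)*(1/48 - 983) = -3455 - 2739*(1/48 - 983) = -3455 - 2739*(-47183/48) = -3455 + 43078079/16 = 43022799/16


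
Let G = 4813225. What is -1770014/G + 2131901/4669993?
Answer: 1995366200823/22477727057425 ≈ 0.088771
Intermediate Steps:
-1770014/G + 2131901/4669993 = -1770014/4813225 + 2131901/4669993 = 1995366200823/22477727057425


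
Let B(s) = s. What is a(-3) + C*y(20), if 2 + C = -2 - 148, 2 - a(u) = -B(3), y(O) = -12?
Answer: 1829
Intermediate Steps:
a(u) = 5 (a(u) = 2 - (-1)*3 = 2 - 1*(-3) = 2 + 3 = 5)
C = -152 (C = -2 + (-2 - 148) = -2 - 150 = -152)
a(-3) + C*y(20) = 5 - 152*(-12) = 5 + 1824 = 1829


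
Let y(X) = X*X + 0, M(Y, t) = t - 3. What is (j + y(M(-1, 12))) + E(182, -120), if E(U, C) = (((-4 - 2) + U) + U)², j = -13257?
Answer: 114988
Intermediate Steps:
M(Y, t) = -3 + t
y(X) = X² (y(X) = X² + 0 = X²)
E(U, C) = (-6 + 2*U)² (E(U, C) = ((-6 + U) + U)² = (-6 + 2*U)²)
(j + y(M(-1, 12))) + E(182, -120) = (-13257 + (-3 + 12)²) + 4*(-3 + 182)² = (-13257 + 9²) + 4*179² = (-13257 + 81) + 4*32041 = -13176 + 128164 = 114988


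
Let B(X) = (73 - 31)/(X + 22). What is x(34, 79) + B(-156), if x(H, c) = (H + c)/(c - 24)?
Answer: 6416/3685 ≈ 1.7411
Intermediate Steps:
x(H, c) = (H + c)/(-24 + c)
B(X) = 42/(22 + X)
x(34, 79) + B(-156) = (34 + 79)/(-24 + 79) + 42/(22 - 156) = 113/55 + 42/(-134) = (1/55)*113 + 42*(-1/134) = 113/55 - 21/67 = 6416/3685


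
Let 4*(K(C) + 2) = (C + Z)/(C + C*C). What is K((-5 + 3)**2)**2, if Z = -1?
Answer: 24649/6400 ≈ 3.8514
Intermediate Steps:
K(C) = -2 + (-1 + C)/(4*(C + C**2)) (K(C) = -2 + ((C - 1)/(C + C*C))/4 = -2 + ((-1 + C)/(C + C**2))/4 = -2 + (-1 + C)/(4*(C + C**2)))
K((-5 + 3)**2)**2 = ((-1 - 8*(-5 + 3)**4 - 7*(-5 + 3)**2)/(4*((-5 + 3)**2)*(1 + (-5 + 3)**2)))**2 = ((-1 - 8*((-2)**2)**2 - 7*(-2)**2)/(4*((-2)**2)*(1 + (-2)**2)))**2 = ((1/4)*(-1 - 8*4**2 - 7*4)/(4*(1 + 4)))**2 = ((1/4)*(1/4)*(-1 - 8*16 - 28)/5)**2 = ((1/4)*(1/4)*(1/5)*(-1 - 128 - 28))**2 = ((1/4)*(1/4)*(1/5)*(-157))**2 = (-157/80)**2 = 24649/6400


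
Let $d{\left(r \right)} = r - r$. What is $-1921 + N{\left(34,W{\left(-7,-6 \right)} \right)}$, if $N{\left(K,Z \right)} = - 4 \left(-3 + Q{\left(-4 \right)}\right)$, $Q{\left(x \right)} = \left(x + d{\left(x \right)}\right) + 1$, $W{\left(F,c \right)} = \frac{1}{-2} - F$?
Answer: $-1897$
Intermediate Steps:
$d{\left(r \right)} = 0$
$W{\left(F,c \right)} = - \frac{1}{2} - F$
$Q{\left(x \right)} = 1 + x$ ($Q{\left(x \right)} = \left(x + 0\right) + 1 = x + 1 = 1 + x$)
$N{\left(K,Z \right)} = 24$ ($N{\left(K,Z \right)} = - 4 \left(-3 + \left(1 - 4\right)\right) = - 4 \left(-3 - 3\right) = \left(-4\right) \left(-6\right) = 24$)
$-1921 + N{\left(34,W{\left(-7,-6 \right)} \right)} = -1921 + 24 = -1897$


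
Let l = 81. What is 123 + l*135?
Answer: 11058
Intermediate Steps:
123 + l*135 = 123 + 81*135 = 123 + 10935 = 11058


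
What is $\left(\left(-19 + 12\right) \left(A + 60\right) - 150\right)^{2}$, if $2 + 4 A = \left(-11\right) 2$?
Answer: $278784$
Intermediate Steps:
$A = -6$ ($A = - \frac{1}{2} + \frac{\left(-11\right) 2}{4} = - \frac{1}{2} + \frac{1}{4} \left(-22\right) = - \frac{1}{2} - \frac{11}{2} = -6$)
$\left(\left(-19 + 12\right) \left(A + 60\right) - 150\right)^{2} = \left(\left(-19 + 12\right) \left(-6 + 60\right) - 150\right)^{2} = \left(\left(-7\right) 54 - 150\right)^{2} = \left(-378 - 150\right)^{2} = \left(-528\right)^{2} = 278784$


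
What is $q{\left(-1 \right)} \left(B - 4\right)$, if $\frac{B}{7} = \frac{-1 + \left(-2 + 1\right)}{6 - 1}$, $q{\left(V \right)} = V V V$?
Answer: $\frac{34}{5} \approx 6.8$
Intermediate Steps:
$q{\left(V \right)} = V^{3}$ ($q{\left(V \right)} = V^{2} V = V^{3}$)
$B = - \frac{14}{5}$ ($B = 7 \frac{-1 + \left(-2 + 1\right)}{6 - 1} = 7 \frac{-1 - 1}{5} = 7 \left(\left(-2\right) \frac{1}{5}\right) = 7 \left(- \frac{2}{5}\right) = - \frac{14}{5} \approx -2.8$)
$q{\left(-1 \right)} \left(B - 4\right) = \left(-1\right)^{3} \left(- \frac{14}{5} - 4\right) = \left(-1\right) \left(- \frac{34}{5}\right) = \frac{34}{5}$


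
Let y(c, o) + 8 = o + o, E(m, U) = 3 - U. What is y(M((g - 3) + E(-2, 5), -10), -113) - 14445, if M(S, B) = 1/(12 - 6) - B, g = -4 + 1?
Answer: -14679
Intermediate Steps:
g = -3
M(S, B) = ⅙ - B (M(S, B) = 1/6 - B = ⅙ - B)
y(c, o) = -8 + 2*o (y(c, o) = -8 + (o + o) = -8 + 2*o)
y(M((g - 3) + E(-2, 5), -10), -113) - 14445 = (-8 + 2*(-113)) - 14445 = (-8 - 226) - 14445 = -234 - 14445 = -14679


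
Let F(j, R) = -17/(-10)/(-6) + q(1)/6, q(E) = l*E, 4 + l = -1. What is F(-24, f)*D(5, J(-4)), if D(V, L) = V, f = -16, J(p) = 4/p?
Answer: -67/12 ≈ -5.5833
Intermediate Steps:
l = -5 (l = -4 - 1 = -5)
q(E) = -5*E
F(j, R) = -67/60 (F(j, R) = -17/(-10)/(-6) - 5*1/6 = -17*(-1/10)*(-1/6) - 5*1/6 = (17/10)*(-1/6) - 5/6 = -17/60 - 5/6 = -67/60)
F(-24, f)*D(5, J(-4)) = -67/60*5 = -67/12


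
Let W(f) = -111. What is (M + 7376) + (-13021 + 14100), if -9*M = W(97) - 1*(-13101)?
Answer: 21035/3 ≈ 7011.7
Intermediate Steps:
M = -4330/3 (M = -(-111 - 1*(-13101))/9 = -(-111 + 13101)/9 = -1/9*12990 = -4330/3 ≈ -1443.3)
(M + 7376) + (-13021 + 14100) = (-4330/3 + 7376) + (-13021 + 14100) = 17798/3 + 1079 = 21035/3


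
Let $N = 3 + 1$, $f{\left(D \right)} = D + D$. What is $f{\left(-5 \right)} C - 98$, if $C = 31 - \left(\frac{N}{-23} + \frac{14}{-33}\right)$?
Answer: $- \frac{314212}{759} \approx -413.98$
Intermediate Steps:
$f{\left(D \right)} = 2 D$
$N = 4$
$C = \frac{23983}{759}$ ($C = 31 - \left(\frac{4}{-23} + \frac{14}{-33}\right) = 31 - \left(4 \left(- \frac{1}{23}\right) + 14 \left(- \frac{1}{33}\right)\right) = 31 - \left(- \frac{4}{23} - \frac{14}{33}\right) = 31 - - \frac{454}{759} = 31 + \frac{454}{759} = \frac{23983}{759} \approx 31.598$)
$f{\left(-5 \right)} C - 98 = 2 \left(-5\right) \frac{23983}{759} - 98 = \left(-10\right) \frac{23983}{759} - 98 = - \frac{239830}{759} - 98 = - \frac{314212}{759}$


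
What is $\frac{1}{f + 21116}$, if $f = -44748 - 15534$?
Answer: $- \frac{1}{39166} \approx -2.5532 \cdot 10^{-5}$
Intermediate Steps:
$f = -60282$ ($f = -44748 - 15534 = -60282$)
$\frac{1}{f + 21116} = \frac{1}{-60282 + 21116} = \frac{1}{-39166} = - \frac{1}{39166}$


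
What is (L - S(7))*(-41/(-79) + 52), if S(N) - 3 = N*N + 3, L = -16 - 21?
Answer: -381708/79 ≈ -4831.8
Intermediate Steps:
L = -37
S(N) = 6 + N² (S(N) = 3 + (N*N + 3) = 3 + (N² + 3) = 3 + (3 + N²) = 6 + N²)
(L - S(7))*(-41/(-79) + 52) = (-37 - (6 + 7²))*(-41/(-79) + 52) = (-37 - (6 + 49))*(-41*(-1/79) + 52) = (-37 - 1*55)*(41/79 + 52) = (-37 - 55)*(4149/79) = -92*4149/79 = -381708/79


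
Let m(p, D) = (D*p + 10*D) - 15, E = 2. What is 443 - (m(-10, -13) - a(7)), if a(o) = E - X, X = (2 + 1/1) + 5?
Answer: 452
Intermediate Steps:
X = 8 (X = (2 + 1*1) + 5 = (2 + 1) + 5 = 3 + 5 = 8)
a(o) = -6 (a(o) = 2 - 1*8 = 2 - 8 = -6)
m(p, D) = -15 + 10*D + D*p (m(p, D) = (10*D + D*p) - 15 = -15 + 10*D + D*p)
443 - (m(-10, -13) - a(7)) = 443 - ((-15 + 10*(-13) - 13*(-10)) - 1*(-6)) = 443 - ((-15 - 130 + 130) + 6) = 443 - (-15 + 6) = 443 - 1*(-9) = 443 + 9 = 452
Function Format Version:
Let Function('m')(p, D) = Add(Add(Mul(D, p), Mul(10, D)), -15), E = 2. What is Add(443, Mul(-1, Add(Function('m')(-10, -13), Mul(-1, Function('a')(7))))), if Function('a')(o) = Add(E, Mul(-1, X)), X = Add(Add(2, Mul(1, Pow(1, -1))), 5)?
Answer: 452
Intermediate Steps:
X = 8 (X = Add(Add(2, Mul(1, 1)), 5) = Add(Add(2, 1), 5) = Add(3, 5) = 8)
Function('a')(o) = -6 (Function('a')(o) = Add(2, Mul(-1, 8)) = Add(2, -8) = -6)
Function('m')(p, D) = Add(-15, Mul(10, D), Mul(D, p)) (Function('m')(p, D) = Add(Add(Mul(10, D), Mul(D, p)), -15) = Add(-15, Mul(10, D), Mul(D, p)))
Add(443, Mul(-1, Add(Function('m')(-10, -13), Mul(-1, Function('a')(7))))) = Add(443, Mul(-1, Add(Add(-15, Mul(10, -13), Mul(-13, -10)), Mul(-1, -6)))) = Add(443, Mul(-1, Add(Add(-15, -130, 130), 6))) = Add(443, Mul(-1, Add(-15, 6))) = Add(443, Mul(-1, -9)) = Add(443, 9) = 452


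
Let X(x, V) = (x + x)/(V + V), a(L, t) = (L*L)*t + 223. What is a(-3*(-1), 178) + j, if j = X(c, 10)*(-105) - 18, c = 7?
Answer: 3467/2 ≈ 1733.5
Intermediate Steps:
a(L, t) = 223 + t*L² (a(L, t) = L²*t + 223 = t*L² + 223 = 223 + t*L²)
X(x, V) = x/V (X(x, V) = (2*x)/((2*V)) = (2*x)*(1/(2*V)) = x/V)
j = -183/2 (j = (7/10)*(-105) - 18 = -147/2 - 18 = -183/2 ≈ -91.500)
a(-3*(-1), 178) + j = (223 + 178*(-3*(-1))²) - 183/2 = (223 + 178*3²) - 183/2 = (223 + 178*9) - 183/2 = (223 + 1602) - 183/2 = 1825 - 183/2 = 3467/2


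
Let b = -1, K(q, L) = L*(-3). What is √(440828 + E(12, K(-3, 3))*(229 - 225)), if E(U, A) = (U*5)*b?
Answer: 2*√110147 ≈ 663.77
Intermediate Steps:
K(q, L) = -3*L
E(U, A) = -5*U (E(U, A) = (U*5)*(-1) = (5*U)*(-1) = -5*U)
√(440828 + E(12, K(-3, 3))*(229 - 225)) = √(440828 + (-5*12)*(229 - 225)) = √(440828 - 60*4) = √(440828 - 240) = √440588 = 2*√110147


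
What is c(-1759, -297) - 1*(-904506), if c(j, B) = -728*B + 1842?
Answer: 1122564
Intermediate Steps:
c(j, B) = 1842 - 728*B
c(-1759, -297) - 1*(-904506) = (1842 - 728*(-297)) - 1*(-904506) = (1842 + 216216) + 904506 = 218058 + 904506 = 1122564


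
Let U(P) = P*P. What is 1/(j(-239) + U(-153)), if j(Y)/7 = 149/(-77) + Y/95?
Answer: 1045/24429847 ≈ 4.2776e-5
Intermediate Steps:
j(Y) = -149/11 + 7*Y/95 (j(Y) = 7*(149/(-77) + Y/95) = 7*(149*(-1/77) + Y*(1/95)) = 7*(-149/77 + Y/95) = -149/11 + 7*Y/95)
U(P) = P²
1/(j(-239) + U(-153)) = 1/((-149/11 + (7/95)*(-239)) + (-153)²) = 1/((-149/11 - 1673/95) + 23409) = 1/(-32558/1045 + 23409) = 1/(24429847/1045) = 1045/24429847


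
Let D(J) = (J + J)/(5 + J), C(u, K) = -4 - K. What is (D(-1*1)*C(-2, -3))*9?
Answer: 9/2 ≈ 4.5000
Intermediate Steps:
D(J) = 2*J/(5 + J) (D(J) = (2*J)/(5 + J) = 2*J/(5 + J))
(D(-1*1)*C(-2, -3))*9 = ((2*(-1*1)/(5 - 1*1))*(-4 - 1*(-3)))*9 = ((2*(-1)/(5 - 1))*(-4 + 3))*9 = ((2*(-1)/4)*(-1))*9 = ((2*(-1)*(¼))*(-1))*9 = -½*(-1)*9 = (½)*9 = 9/2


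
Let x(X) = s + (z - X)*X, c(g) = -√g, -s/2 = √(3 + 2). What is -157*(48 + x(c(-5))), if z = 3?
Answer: -8321 + √5*(314 + 471*I) ≈ -7618.9 + 1053.2*I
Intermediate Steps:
s = -2*√5 (s = -2*√(3 + 2) = -2*√5 ≈ -4.4721)
x(X) = -2*√5 + X*(3 - X) (x(X) = -2*√5 + (3 - X)*X = -2*√5 + X*(3 - X))
-157*(48 + x(c(-5))) = -157*(48 + (-(-√(-5))² - 2*√5 + 3*(-√(-5)))) = -157*(48 + (-(-I*√5)² - 2*√5 + 3*(-I*√5))) = -157*(48 + (-1*(-5) - 2*√5 - 3*I*√5)) = -157*(48 + (5 - 2*√5 - 3*I*√5)) = -157*(53 - 2*√5 - 3*I*√5) = -8321 + 314*√5 + 471*I*√5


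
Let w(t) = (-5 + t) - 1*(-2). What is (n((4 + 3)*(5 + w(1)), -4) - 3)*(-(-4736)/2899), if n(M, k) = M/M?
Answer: -9472/2899 ≈ -3.2673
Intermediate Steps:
w(t) = -3 + t (w(t) = (-5 + t) + 2 = -3 + t)
n(M, k) = 1
(n((4 + 3)*(5 + w(1)), -4) - 3)*(-(-4736)/2899) = (1 - 3)*(-(-4736)/2899) = -(-2)*(-4736*1/2899) = -(-2)*(-4736)/2899 = -2*4736/2899 = -9472/2899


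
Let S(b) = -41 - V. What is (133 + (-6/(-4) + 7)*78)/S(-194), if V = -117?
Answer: 199/19 ≈ 10.474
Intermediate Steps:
S(b) = 76 (S(b) = -41 - 1*(-117) = -41 + 117 = 76)
(133 + (-6/(-4) + 7)*78)/S(-194) = (133 + (-6/(-4) + 7)*78)/76 = (133 + (-6*(-1)/4 + 7)*78)*(1/76) = (133 + (-6*(-¼) + 7)*78)*(1/76) = (133 + (3/2 + 7)*78)*(1/76) = (133 + (17/2)*78)*(1/76) = (133 + 663)*(1/76) = 796*(1/76) = 199/19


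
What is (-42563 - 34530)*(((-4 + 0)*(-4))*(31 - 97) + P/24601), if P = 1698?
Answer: 2002641623094/24601 ≈ 8.1405e+7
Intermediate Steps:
(-42563 - 34530)*(((-4 + 0)*(-4))*(31 - 97) + P/24601) = (-42563 - 34530)*(((-4 + 0)*(-4))*(31 - 97) + 1698/24601) = -77093*(-4*(-4)*(-66) + 1698*(1/24601)) = -77093*(16*(-66) + 1698/24601) = -77093*(-1056 + 1698/24601) = -77093*(-25976958/24601) = 2002641623094/24601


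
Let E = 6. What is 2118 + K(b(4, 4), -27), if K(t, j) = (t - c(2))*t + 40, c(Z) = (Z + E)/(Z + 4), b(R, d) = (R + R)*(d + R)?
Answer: 18506/3 ≈ 6168.7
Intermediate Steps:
b(R, d) = 2*R*(R + d) (b(R, d) = (2*R)*(R + d) = 2*R*(R + d))
c(Z) = (6 + Z)/(4 + Z) (c(Z) = (Z + 6)/(Z + 4) = (6 + Z)/(4 + Z))
K(t, j) = 40 + t*(-4/3 + t) (K(t, j) = (t - (6 + 2)/(4 + 2))*t + 40 = (t - 8/6)*t + 40 = (t - 1*4/3)*t + 40 = (t - 4/3)*t + 40 = (-4/3 + t)*t + 40 = t*(-4/3 + t) + 40 = 40 + t*(-4/3 + t))
2118 + K(b(4, 4), -27) = 2118 + (40 + (2*4*(4 + 4))² - 8*4*(4 + 4)/3) = 2118 + (40 + (2*4*8)² - 8*4*8/3) = 2118 + (40 + 64² - 4/3*64) = 2118 + (40 + 4096 - 256/3) = 2118 + 12152/3 = 18506/3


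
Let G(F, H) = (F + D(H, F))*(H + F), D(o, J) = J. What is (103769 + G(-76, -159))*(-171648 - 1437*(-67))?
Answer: -10513146441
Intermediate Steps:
G(F, H) = 2*F*(F + H) (G(F, H) = (F + F)*(H + F) = (2*F)*(F + H) = 2*F*(F + H))
(103769 + G(-76, -159))*(-171648 - 1437*(-67)) = (103769 + 2*(-76)*(-76 - 159))*(-171648 - 1437*(-67)) = (103769 + 2*(-76)*(-235))*(-171648 + 96279) = (103769 + 35720)*(-75369) = 139489*(-75369) = -10513146441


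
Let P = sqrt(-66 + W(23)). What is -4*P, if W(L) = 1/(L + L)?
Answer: -2*I*sqrt(139610)/23 ≈ -32.491*I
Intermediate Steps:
W(L) = 1/(2*L)
P = I*sqrt(139610)/46 (P = sqrt(-66 + (1/2)/23) = sqrt(-66 + (1/2)*(1/23)) = sqrt(-66 + 1/46) = sqrt(-3035/46) = I*sqrt(139610)/46 ≈ 8.1227*I)
-4*P = -2*I*sqrt(139610)/23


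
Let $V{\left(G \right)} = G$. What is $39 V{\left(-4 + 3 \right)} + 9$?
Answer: $-30$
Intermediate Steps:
$39 V{\left(-4 + 3 \right)} + 9 = 39 \left(-4 + 3\right) + 9 = 39 \left(-1\right) + 9 = -39 + 9 = -30$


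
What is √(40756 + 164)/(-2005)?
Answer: -2*√10230/2005 ≈ -0.10089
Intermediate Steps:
√(40756 + 164)/(-2005) = √40920*(-1/2005) = (2*√10230)*(-1/2005) = -2*√10230/2005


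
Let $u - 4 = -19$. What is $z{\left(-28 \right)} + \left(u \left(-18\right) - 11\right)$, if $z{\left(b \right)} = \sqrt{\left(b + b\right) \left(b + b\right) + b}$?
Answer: $259 + 2 \sqrt{777} \approx 314.75$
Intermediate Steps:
$u = -15$ ($u = 4 - 19 = -15$)
$z{\left(b \right)} = \sqrt{b + 4 b^{2}}$ ($z{\left(b \right)} = \sqrt{2 b 2 b + b} = \sqrt{4 b^{2} + b} = \sqrt{b + 4 b^{2}}$)
$z{\left(-28 \right)} + \left(u \left(-18\right) - 11\right) = \sqrt{- 28 \left(1 + 4 \left(-28\right)\right)} - -259 = \sqrt{- 28 \left(1 - 112\right)} + \left(270 - 11\right) = \sqrt{\left(-28\right) \left(-111\right)} + 259 = \sqrt{3108} + 259 = 2 \sqrt{777} + 259 = 259 + 2 \sqrt{777}$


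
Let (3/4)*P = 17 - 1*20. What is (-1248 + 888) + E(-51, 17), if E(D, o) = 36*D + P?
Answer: -2200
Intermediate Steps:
P = -4 (P = 4*(17 - 1*20)/3 = 4*(17 - 20)/3 = (4/3)*(-3) = -4)
E(D, o) = -4 + 36*D (E(D, o) = 36*D - 4 = -4 + 36*D)
(-1248 + 888) + E(-51, 17) = (-1248 + 888) + (-4 + 36*(-51)) = -360 + (-4 - 1836) = -360 - 1840 = -2200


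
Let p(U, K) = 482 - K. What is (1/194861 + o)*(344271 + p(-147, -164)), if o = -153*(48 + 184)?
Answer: -2385717095732435/194861 ≈ -1.2243e+10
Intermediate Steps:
o = -35496 (o = -153*232 = -35496)
(1/194861 + o)*(344271 + p(-147, -164)) = (1/194861 - 35496)*(344271 + (482 - 1*(-164))) = (1/194861 - 35496)*(344271 + (482 + 164)) = -6916786055*(344271 + 646)/194861 = -6916786055/194861*344917 = -2385717095732435/194861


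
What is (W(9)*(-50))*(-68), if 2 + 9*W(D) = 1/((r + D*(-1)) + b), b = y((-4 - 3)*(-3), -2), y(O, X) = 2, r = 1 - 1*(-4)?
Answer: -8500/9 ≈ -944.44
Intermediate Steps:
r = 5 (r = 1 + 4 = 5)
b = 2
W(D) = -2/9 + 1/(9*(7 - D)) (W(D) = -2/9 + 1/(9*((5 + D*(-1)) + 2)) = -2/9 + 1/(9*((5 - D) + 2)) = -2/9 + 1/(9*(7 - D)))
(W(9)*(-50))*(-68) = (((-13 + 2*9)/(9*(7 - 1*9)))*(-50))*(-68) = (((-13 + 18)/(9*(7 - 9)))*(-50))*(-68) = (((⅑)*5/(-2))*(-50))*(-68) = (((⅑)*(-½)*5)*(-50))*(-68) = -5/18*(-50)*(-68) = (125/9)*(-68) = -8500/9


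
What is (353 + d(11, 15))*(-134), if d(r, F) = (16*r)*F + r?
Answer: -402536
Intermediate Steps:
d(r, F) = r + 16*F*r (d(r, F) = 16*F*r + r = r + 16*F*r)
(353 + d(11, 15))*(-134) = (353 + 11*(1 + 16*15))*(-134) = (353 + 11*(1 + 240))*(-134) = (353 + 11*241)*(-134) = (353 + 2651)*(-134) = 3004*(-134) = -402536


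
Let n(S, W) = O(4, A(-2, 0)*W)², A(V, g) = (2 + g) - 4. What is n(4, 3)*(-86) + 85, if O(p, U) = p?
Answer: -1291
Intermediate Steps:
A(V, g) = -2 + g
n(S, W) = 16 (n(S, W) = 4² = 16)
n(4, 3)*(-86) + 85 = 16*(-86) + 85 = -1376 + 85 = -1291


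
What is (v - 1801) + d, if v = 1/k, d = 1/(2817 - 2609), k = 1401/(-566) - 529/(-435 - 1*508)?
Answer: -16645993609/9239984 ≈ -1801.5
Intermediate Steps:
k = -44423/23206 (k = 1401*(-1/566) - 529/(-435 - 508) = -1401/566 - 529/(-943) = -1401/566 - 529*(-1/943) = -1401/566 + 23/41 = -44423/23206 ≈ -1.9143)
d = 1/208 ≈ 0.0048077
v = -23206/44423 (v = 1/(-44423/23206) = -23206/44423 ≈ -0.52239)
(v - 1801) + d = (-23206/44423 - 1801) + 1/208 = -80029029/44423 + 1/208 = -16645993609/9239984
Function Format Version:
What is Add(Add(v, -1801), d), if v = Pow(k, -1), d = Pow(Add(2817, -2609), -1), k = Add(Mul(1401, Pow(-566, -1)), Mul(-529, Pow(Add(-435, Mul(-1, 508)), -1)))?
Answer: Rational(-16645993609, 9239984) ≈ -1801.5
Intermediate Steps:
k = Rational(-44423, 23206) (k = Add(Mul(1401, Rational(-1, 566)), Mul(-529, Pow(Add(-435, -508), -1))) = Add(Rational(-1401, 566), Mul(-529, Pow(-943, -1))) = Add(Rational(-1401, 566), Mul(-529, Rational(-1, 943))) = Add(Rational(-1401, 566), Rational(23, 41)) = Rational(-44423, 23206) ≈ -1.9143)
d = Rational(1, 208) (d = Pow(208, -1) = Rational(1, 208) ≈ 0.0048077)
v = Rational(-23206, 44423) (v = Pow(Rational(-44423, 23206), -1) = Rational(-23206, 44423) ≈ -0.52239)
Add(Add(v, -1801), d) = Add(Add(Rational(-23206, 44423), -1801), Rational(1, 208)) = Add(Rational(-80029029, 44423), Rational(1, 208)) = Rational(-16645993609, 9239984)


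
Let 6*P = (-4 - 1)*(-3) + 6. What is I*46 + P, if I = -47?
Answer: -4317/2 ≈ -2158.5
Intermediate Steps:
P = 7/2 (P = ((-4 - 1)*(-3) + 6)/6 = (-5*(-3) + 6)/6 = (15 + 6)/6 = (⅙)*21 = 7/2 ≈ 3.5000)
I*46 + P = -47*46 + 7/2 = -2162 + 7/2 = -4317/2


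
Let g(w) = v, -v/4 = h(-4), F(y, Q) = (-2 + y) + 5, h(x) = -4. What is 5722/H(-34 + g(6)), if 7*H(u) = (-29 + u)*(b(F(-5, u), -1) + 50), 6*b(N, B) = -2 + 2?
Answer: -20027/1175 ≈ -17.044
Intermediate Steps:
F(y, Q) = 3 + y
b(N, B) = 0 (b(N, B) = (-2 + 2)/6 = (⅙)*0 = 0)
v = 16 (v = -4*(-4) = 16)
g(w) = 16
H(u) = -1450/7 + 50*u/7 (H(u) = ((-29 + u)*(0 + 50))/7 = ((-29 + u)*50)/7 = (-1450 + 50*u)/7 = -1450/7 + 50*u/7)
5722/H(-34 + g(6)) = 5722/(-1450/7 + 50*(-34 + 16)/7) = 5722/(-1450/7 + (50/7)*(-18)) = 5722/(-1450/7 - 900/7) = 5722/(-2350/7) = 5722*(-7/2350) = -20027/1175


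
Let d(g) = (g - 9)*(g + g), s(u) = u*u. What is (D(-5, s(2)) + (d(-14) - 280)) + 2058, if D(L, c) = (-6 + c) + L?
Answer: 2415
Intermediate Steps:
s(u) = u²
d(g) = 2*g*(-9 + g) (d(g) = (-9 + g)*(2*g) = 2*g*(-9 + g))
D(L, c) = -6 + L + c
(D(-5, s(2)) + (d(-14) - 280)) + 2058 = ((-6 - 5 + 2²) + (2*(-14)*(-9 - 14) - 280)) + 2058 = ((-6 - 5 + 4) + (2*(-14)*(-23) - 280)) + 2058 = (-7 + (644 - 280)) + 2058 = (-7 + 364) + 2058 = 357 + 2058 = 2415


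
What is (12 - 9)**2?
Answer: 9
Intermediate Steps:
(12 - 9)**2 = 3**2 = 9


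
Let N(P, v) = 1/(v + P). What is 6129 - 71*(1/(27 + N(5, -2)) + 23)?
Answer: 368459/82 ≈ 4493.4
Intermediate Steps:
N(P, v) = 1/(P + v)
6129 - 71*(1/(27 + N(5, -2)) + 23) = 6129 - 71*(1/(27 + 1/(5 - 2)) + 23) = 6129 - 71*(1/(27 + 1/3) + 23) = 6129 - 71*(1/(27 + ⅓) + 23) = 6129 - 71*(1/(82/3) + 23) = 6129 - 71*(3/82 + 23) = 6129 - 71*1889/82 = 6129 - 134119/82 = 368459/82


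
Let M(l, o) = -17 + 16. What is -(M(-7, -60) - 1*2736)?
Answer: 2737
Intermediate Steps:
M(l, o) = -1
-(M(-7, -60) - 1*2736) = -(-1 - 1*2736) = -(-1 - 2736) = -1*(-2737) = 2737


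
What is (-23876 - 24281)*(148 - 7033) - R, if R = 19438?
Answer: 331541507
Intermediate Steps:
(-23876 - 24281)*(148 - 7033) - R = (-23876 - 24281)*(148 - 7033) - 1*19438 = -48157*(-6885) - 19438 = 331560945 - 19438 = 331541507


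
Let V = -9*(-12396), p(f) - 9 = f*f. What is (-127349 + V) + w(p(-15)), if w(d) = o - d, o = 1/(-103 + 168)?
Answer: -1041234/65 ≈ -16019.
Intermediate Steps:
o = 1/65 ≈ 0.015385
p(f) = 9 + f² (p(f) = 9 + f*f = 9 + f²)
V = 111564
w(d) = 1/65 - d
(-127349 + V) + w(p(-15)) = (-127349 + 111564) + (1/65 - (9 + (-15)²)) = -15785 + (1/65 - (9 + 225)) = -15785 + (1/65 - 1*234) = -15785 + (1/65 - 234) = -15785 - 15209/65 = -1041234/65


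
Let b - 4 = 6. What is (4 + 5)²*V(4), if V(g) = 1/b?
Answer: 81/10 ≈ 8.1000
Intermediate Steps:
b = 10 (b = 4 + 6 = 10)
V(g) = ⅒ (V(g) = 1/10 = ⅒)
(4 + 5)²*V(4) = (4 + 5)²*(⅒) = 9²*(⅒) = 81*(⅒) = 81/10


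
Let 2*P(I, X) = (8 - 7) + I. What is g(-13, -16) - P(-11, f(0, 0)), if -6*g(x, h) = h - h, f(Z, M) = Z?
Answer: 5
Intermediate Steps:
P(I, X) = 1/2 + I/2 (P(I, X) = ((8 - 7) + I)/2 = (1 + I)/2 = 1/2 + I/2)
g(x, h) = 0 (g(x, h) = -(h - h)/6 = -1/6*0 = 0)
g(-13, -16) - P(-11, f(0, 0)) = 0 - (1/2 + (1/2)*(-11)) = 0 - (1/2 - 11/2) = 0 - 1*(-5) = 0 + 5 = 5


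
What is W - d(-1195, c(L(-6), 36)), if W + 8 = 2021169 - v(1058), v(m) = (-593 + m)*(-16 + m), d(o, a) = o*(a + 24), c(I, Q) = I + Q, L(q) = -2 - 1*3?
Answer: 1602356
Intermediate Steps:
L(q) = -5 (L(q) = -2 - 3 = -5)
d(o, a) = o*(24 + a)
W = 1536631 (W = -8 + (2021169 - (9488 + 1058² - 609*1058)) = -8 + (2021169 - (9488 + 1119364 - 644322)) = -8 + (2021169 - 1*484530) = -8 + (2021169 - 484530) = -8 + 1536639 = 1536631)
W - d(-1195, c(L(-6), 36)) = 1536631 - (-1195)*(24 + (-5 + 36)) = 1536631 - (-1195)*(24 + 31) = 1536631 - (-1195)*55 = 1536631 - 1*(-65725) = 1536631 + 65725 = 1602356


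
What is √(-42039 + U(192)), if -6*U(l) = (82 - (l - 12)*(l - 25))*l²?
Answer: √184142793 ≈ 13570.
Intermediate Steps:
U(l) = -l²*(82 - (-25 + l)*(-12 + l))/6 (U(l) = -(82 - (l - 12)*(l - 25))*l²/6 = -(82 - (-12 + l)*(-25 + l))*l²/6 = -(82 - (-25 + l)*(-12 + l))*l²/6 = -l²*(82 - (-25 + l)*(-12 + l))/6)
√(-42039 + U(192)) = √(-42039 + (⅙)*192²*(218 + 192² - 37*192)) = √(-42039 + (⅙)*36864*(218 + 36864 - 7104)) = √(-42039 + (⅙)*36864*29978) = √(-42039 + 184184832) = √184142793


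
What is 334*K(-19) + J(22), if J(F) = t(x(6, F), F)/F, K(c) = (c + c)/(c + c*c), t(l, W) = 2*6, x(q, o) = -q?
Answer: -3620/99 ≈ -36.566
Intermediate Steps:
t(l, W) = 12
K(c) = 2*c/(c + c**2) (K(c) = (2*c)/(c + c**2) = 2*c/(c + c**2))
J(F) = 12/F
334*K(-19) + J(22) = 334*(2/(1 - 19)) + 12/22 = 334*(2/(-18)) + 12*(1/22) = 334*(2*(-1/18)) + 6/11 = 334*(-1/9) + 6/11 = -334/9 + 6/11 = -3620/99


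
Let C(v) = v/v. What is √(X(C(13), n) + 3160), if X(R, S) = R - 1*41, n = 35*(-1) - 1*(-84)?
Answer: 4*√195 ≈ 55.857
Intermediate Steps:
C(v) = 1
n = 49 (n = -35 + 84 = 49)
X(R, S) = -41 + R (X(R, S) = R - 41 = -41 + R)
√(X(C(13), n) + 3160) = √((-41 + 1) + 3160) = √(-40 + 3160) = √3120 = 4*√195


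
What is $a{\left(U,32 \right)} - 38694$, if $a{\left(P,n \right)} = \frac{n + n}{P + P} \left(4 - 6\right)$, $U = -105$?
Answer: $- \frac{4062806}{105} \approx -38693.0$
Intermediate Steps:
$a{\left(P,n \right)} = - \frac{2 n}{P}$ ($a{\left(P,n \right)} = \frac{2 n}{2 P} \left(-2\right) = 2 n \frac{1}{2 P} \left(-2\right) = \frac{n}{P} \left(-2\right) = - \frac{2 n}{P}$)
$a{\left(U,32 \right)} - 38694 = \left(-2\right) 32 \frac{1}{-105} - 38694 = \left(-2\right) 32 \left(- \frac{1}{105}\right) - 38694 = \frac{64}{105} - 38694 = - \frac{4062806}{105}$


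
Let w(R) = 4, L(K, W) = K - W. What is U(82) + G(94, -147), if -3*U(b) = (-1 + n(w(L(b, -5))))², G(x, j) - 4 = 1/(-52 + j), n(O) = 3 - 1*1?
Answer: 2186/597 ≈ 3.6616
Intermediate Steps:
n(O) = 2 (n(O) = 3 - 1 = 2)
G(x, j) = 4 + 1/(-52 + j)
U(b) = -⅓ (U(b) = -(-1 + 2)²/3 = -⅓*1² = -⅓*1 = -⅓)
U(82) + G(94, -147) = -⅓ + (-207 + 4*(-147))/(-52 - 147) = -⅓ + (-207 - 588)/(-199) = -⅓ - 1/199*(-795) = -⅓ + 795/199 = 2186/597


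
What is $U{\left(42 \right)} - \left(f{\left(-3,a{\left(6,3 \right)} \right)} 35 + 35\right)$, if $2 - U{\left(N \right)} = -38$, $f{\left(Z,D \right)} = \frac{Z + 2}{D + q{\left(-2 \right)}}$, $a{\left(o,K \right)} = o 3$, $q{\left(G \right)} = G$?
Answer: $\frac{115}{16} \approx 7.1875$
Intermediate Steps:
$a{\left(o,K \right)} = 3 o$
$f{\left(Z,D \right)} = \frac{2 + Z}{-2 + D}$ ($f{\left(Z,D \right)} = \frac{Z + 2}{D - 2} = \frac{2 + Z}{-2 + D}$)
$U{\left(N \right)} = 40$ ($U{\left(N \right)} = 2 - -38 = 2 + 38 = 40$)
$U{\left(42 \right)} - \left(f{\left(-3,a{\left(6,3 \right)} \right)} 35 + 35\right) = 40 - \left(\frac{2 - 3}{-2 + 3 \cdot 6} \cdot 35 + 35\right) = 40 - \left(\frac{1}{-2 + 18} \left(-1\right) 35 + 35\right) = 40 - \left(\frac{1}{16} \left(-1\right) 35 + 35\right) = 40 - \left(\left(- \frac{1}{16}\right) 35 + 35\right) = 40 - \left(- \frac{35}{16} + 35\right) = 40 - \frac{525}{16} = \frac{115}{16}$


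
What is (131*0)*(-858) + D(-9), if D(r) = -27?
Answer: -27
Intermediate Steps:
(131*0)*(-858) + D(-9) = (131*0)*(-858) - 27 = 0*(-858) - 27 = 0 - 27 = -27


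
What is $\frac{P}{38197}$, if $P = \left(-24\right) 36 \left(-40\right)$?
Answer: $\frac{34560}{38197} \approx 0.90478$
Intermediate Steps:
$P = 34560$ ($P = \left(-864\right) \left(-40\right) = 34560$)
$\frac{P}{38197} = \frac{34560}{38197}$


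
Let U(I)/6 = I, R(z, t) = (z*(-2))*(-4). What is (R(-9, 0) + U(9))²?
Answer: 324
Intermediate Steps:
R(z, t) = 8*z (R(z, t) = -2*z*(-4) = 8*z)
U(I) = 6*I
(R(-9, 0) + U(9))² = (8*(-9) + 6*9)² = (-72 + 54)² = (-18)² = 324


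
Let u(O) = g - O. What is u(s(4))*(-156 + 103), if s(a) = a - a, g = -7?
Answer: 371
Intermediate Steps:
s(a) = 0
u(O) = -7 - O
u(s(4))*(-156 + 103) = (-7 - 1*0)*(-156 + 103) = (-7 + 0)*(-53) = -7*(-53) = 371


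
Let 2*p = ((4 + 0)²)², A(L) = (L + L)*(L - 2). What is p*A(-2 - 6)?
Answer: 20480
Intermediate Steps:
A(L) = 2*L*(-2 + L) (A(L) = (2*L)*(-2 + L) = 2*L*(-2 + L))
p = 128 (p = ((4 + 0)²)²/2 = (4²)²/2 = (½)*16² = (½)*256 = 128)
p*A(-2 - 6) = 128*(2*(-2 - 6)*(-2 + (-2 - 6))) = 128*(2*(-8)*(-2 - 8)) = 128*(2*(-8)*(-10)) = 128*160 = 20480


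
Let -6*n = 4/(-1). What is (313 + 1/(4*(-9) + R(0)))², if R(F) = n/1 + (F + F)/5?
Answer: 1100580625/11236 ≈ 97951.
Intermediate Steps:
n = ⅔ (n = -2/(3*(-1)) = -2*(-1)/3 = -⅙*(-4) = ⅔ ≈ 0.66667)
R(F) = ⅔ + 2*F/5 (R(F) = (⅔)/1 + (F + F)/5 = (⅔)*1 + (2*F)*(⅕) = ⅔ + 2*F/5)
(313 + 1/(4*(-9) + R(0)))² = (313 + 1/(4*(-9) + (⅔ + (⅖)*0)))² = (313 + 1/(-36 + (⅔ + 0)))² = (313 + 1/(-36 + ⅔))² = (313 + 1/(-106/3))² = (313 - 3/106)² = (33175/106)² = 1100580625/11236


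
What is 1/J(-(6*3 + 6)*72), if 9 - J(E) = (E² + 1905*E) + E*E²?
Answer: 1/5160086217 ≈ 1.9380e-10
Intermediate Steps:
J(E) = 9 - E² - E³ - 1905*E (J(E) = 9 - ((E² + 1905*E) + E*E²) = 9 - ((E² + 1905*E) + E³) = 9 - (E² + E³ + 1905*E) = 9 + (-E² - E³ - 1905*E) = 9 - E² - E³ - 1905*E)
1/J(-(6*3 + 6)*72) = 1/(9 - (-(6*3 + 6)*72)² - (-(6*3 + 6)*72)³ - (-1905)*(6*3 + 6)*72) = 1/(9 - (-(18 + 6)*72)² - (-(18 + 6)*72)³ - (-1905)*(18 + 6)*72) = 1/(9 - (-24*72)² - (-24*72)³ - (-1905)*24*72) = 1/(9 - (-1*1728)² - (-1*1728)³ - (-1905)*1728) = 1/(9 - 1*(-1728)² - 1*(-1728)³ - 1905*(-1728)) = 1/(9 - 1*2985984 - 1*(-5159780352) + 3291840) = 1/(9 - 2985984 + 5159780352 + 3291840) = 1/5160086217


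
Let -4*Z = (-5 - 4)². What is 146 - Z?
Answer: 665/4 ≈ 166.25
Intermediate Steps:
Z = -81/4 (Z = -(-5 - 4)²/4 = -¼*(-9)² = -¼*81 = -81/4 ≈ -20.250)
146 - Z = 146 - 1*(-81/4) = 146 + 81/4 = 665/4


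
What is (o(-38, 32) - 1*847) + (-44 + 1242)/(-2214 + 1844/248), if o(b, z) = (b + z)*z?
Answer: -142216749/136807 ≈ -1039.5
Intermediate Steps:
o(b, z) = z*(b + z)
(o(-38, 32) - 1*847) + (-44 + 1242)/(-2214 + 1844/248) = (32*(-38 + 32) - 1*847) + (-44 + 1242)/(-2214 + 1844/248) = (32*(-6) - 847) + 1198/(-2214 + 1844*(1/248)) = (-192 - 847) + 1198/(-2214 + 461/62) = -1039 + 1198/(-136807/62) = -1039 + 1198*(-62/136807) = -1039 - 74276/136807 = -142216749/136807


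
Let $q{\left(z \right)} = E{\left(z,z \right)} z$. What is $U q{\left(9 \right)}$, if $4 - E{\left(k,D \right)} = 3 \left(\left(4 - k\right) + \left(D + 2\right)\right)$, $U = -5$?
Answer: $630$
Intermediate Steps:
$E{\left(k,D \right)} = -14 - 3 D + 3 k$ ($E{\left(k,D \right)} = 4 - 3 \left(\left(4 - k\right) + \left(D + 2\right)\right) = 4 - 3 \left(\left(4 - k\right) + \left(2 + D\right)\right) = 4 - 3 \left(6 + D - k\right) = 4 - \left(18 - 3 k + 3 D\right) = -14 - 3 D + 3 k$)
$q{\left(z \right)} = - 14 z$ ($q{\left(z \right)} = \left(-14 - 3 z + 3 z\right) z = - 14 z$)
$U q{\left(9 \right)} = - 5 \left(\left(-14\right) 9\right) = \left(-5\right) \left(-126\right) = 630$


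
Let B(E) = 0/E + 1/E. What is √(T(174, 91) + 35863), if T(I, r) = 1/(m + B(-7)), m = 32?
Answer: 4*√111464543/223 ≈ 189.38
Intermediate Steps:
B(E) = 1/E (B(E) = 0 + 1/E = 1/E)
T(I, r) = 7/223 (T(I, r) = 1/(32 + 1/(-7)) = 1/(32 - ⅐) = 1/(223/7) = 7/223)
√(T(174, 91) + 35863) = √(7/223 + 35863) = √(7997456/223) = 4*√111464543/223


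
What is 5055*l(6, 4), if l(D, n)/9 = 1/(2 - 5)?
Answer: -15165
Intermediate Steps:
l(D, n) = -3 (l(D, n) = 9/(2 - 5) = 9/(-3) = 9*(-⅓) = -3)
5055*l(6, 4) = 5055*(-3) = -15165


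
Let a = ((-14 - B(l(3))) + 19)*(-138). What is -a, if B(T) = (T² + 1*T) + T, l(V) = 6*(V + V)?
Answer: -188094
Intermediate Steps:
l(V) = 12*V (l(V) = 6*(2*V) = 12*V)
B(T) = T² + 2*T (B(T) = (T² + T) + T = (T + T²) + T = T² + 2*T)
a = 188094 (a = ((-14 - 12*3*(2 + 12*3)) + 19)*(-138) = ((-14 - 36*(2 + 36)) + 19)*(-138) = ((-14 - 36*38) + 19)*(-138) = ((-14 - 1*1368) + 19)*(-138) = ((-14 - 1368) + 19)*(-138) = (-1382 + 19)*(-138) = -1363*(-138) = 188094)
-a = -1*188094 = -188094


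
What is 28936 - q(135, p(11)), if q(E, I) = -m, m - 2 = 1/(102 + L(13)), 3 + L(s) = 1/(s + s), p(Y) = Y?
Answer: 74515376/2575 ≈ 28938.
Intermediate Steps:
L(s) = -3 + 1/(2*s) (L(s) = -3 + 1/(s + s) = -3 + 1/(2*s))
m = 5176/2575 (m = 2 + 1/(102 + (-3 + (½)/13)) = 2 + 1/(102 + (-3 + (½)*(1/13))) = 2 + 1/(102 + (-3 + 1/26)) = 2 + 1/(102 - 77/26) = 2 + 1/(2575/26) = 2 + 26/2575 = 5176/2575 ≈ 2.0101)
q(E, I) = -5176/2575 (q(E, I) = -1*5176/2575 = -5176/2575)
28936 - q(135, p(11)) = 28936 - 1*(-5176/2575) = 28936 + 5176/2575 = 74515376/2575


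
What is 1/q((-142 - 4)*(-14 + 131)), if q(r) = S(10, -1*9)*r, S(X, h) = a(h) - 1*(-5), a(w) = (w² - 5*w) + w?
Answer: -1/2084004 ≈ -4.7985e-7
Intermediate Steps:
a(w) = w² - 4*w
S(X, h) = 5 + h*(-4 + h) (S(X, h) = h*(-4 + h) - 1*(-5) = h*(-4 + h) + 5 = 5 + h*(-4 + h))
q(r) = 122*r (q(r) = (5 + (-1*9)*(-4 - 1*9))*r = (5 - 9*(-4 - 9))*r = (5 - 9*(-13))*r = (5 + 117)*r = 122*r)
1/q((-142 - 4)*(-14 + 131)) = 1/(122*((-142 - 4)*(-14 + 131))) = 1/(122*(-146*117)) = 1/(122*(-17082)) = 1/(-2084004) = -1/2084004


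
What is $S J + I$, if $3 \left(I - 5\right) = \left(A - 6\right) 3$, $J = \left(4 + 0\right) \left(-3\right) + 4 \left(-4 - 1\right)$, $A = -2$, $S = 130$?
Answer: $-4163$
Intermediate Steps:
$J = -32$ ($J = 4 \left(-3\right) + 4 \left(-4 - 1\right) = -12 + 4 \left(-5\right) = -12 - 20 = -32$)
$I = -3$ ($I = 5 + \frac{\left(-2 - 6\right) 3}{3} = 5 + \frac{\left(-8\right) 3}{3} = 5 + \frac{1}{3} \left(-24\right) = 5 - 8 = -3$)
$S J + I = 130 \left(-32\right) - 3 = -4160 - 3 = -4163$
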